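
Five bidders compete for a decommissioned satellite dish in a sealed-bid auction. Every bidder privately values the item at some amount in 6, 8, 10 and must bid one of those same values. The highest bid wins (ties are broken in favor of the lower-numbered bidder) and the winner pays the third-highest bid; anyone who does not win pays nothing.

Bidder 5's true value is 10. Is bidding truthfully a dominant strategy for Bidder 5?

Check each profile of the others' bids and compare truth against every alternative bid.
Others bid (6, 6, 6, 8): truth gives 4, best alternative gives 0.
Others bid (6, 6, 8, 6): truth gives 4, best alternative gives 0.
Others bid (6, 8, 6, 6): truth gives 4, best alternative gives 0.
Others bid (8, 6, 6, 6): truth gives 4, best alternative gives 0.
Others bid (6, 6, 8, 8): truth gives 2, best alternative gives 0.
Others bid (6, 8, 6, 8): truth gives 2, best alternative gives 0.
(Remaining 75 profiles checked similarly; truth is weakly best in each.)
In every case the truthful bid is at least as good as any alternative, so it is a dominant strategy.

Yes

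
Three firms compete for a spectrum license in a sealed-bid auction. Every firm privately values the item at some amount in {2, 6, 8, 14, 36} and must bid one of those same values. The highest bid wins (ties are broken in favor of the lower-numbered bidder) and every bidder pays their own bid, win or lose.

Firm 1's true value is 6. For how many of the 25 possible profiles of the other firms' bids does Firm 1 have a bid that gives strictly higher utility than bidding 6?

Others bid (2, 2): truth gives 0; bid 2 gives 4 > 0. Violating.
Others bid (2, 8): truth gives -6; bid 2 gives -2 > -6. Violating.
Others bid (2, 14): truth gives -6; bid 2 gives -2 > -6. Violating.
Others bid (2, 36): truth gives -6; bid 2 gives -2 > -6. Violating.
Others bid (2, 6): truth gives 0; no alternative beats it.
Others bid (6, 2): truth gives 0; no alternative beats it.
(Checking all 25 profiles: 22 have a profitable deviation, 3 do not.)

22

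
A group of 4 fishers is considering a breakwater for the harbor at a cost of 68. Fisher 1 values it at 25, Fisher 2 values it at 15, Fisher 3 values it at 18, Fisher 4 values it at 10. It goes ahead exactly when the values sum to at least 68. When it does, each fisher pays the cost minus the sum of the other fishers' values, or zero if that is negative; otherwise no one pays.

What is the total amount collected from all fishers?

68

Total value 68 ≥ cost 68, so it is built.
Fisher 1: others sum to 43; max(0, 68 - 43) = 25.
Fisher 2: others sum to 53; max(0, 68 - 53) = 15.
Fisher 3: others sum to 50; max(0, 68 - 50) = 18.
Fisher 4: others sum to 58; max(0, 68 - 58) = 10.
Total collected = 25 + 15 + 18 + 10 = 68.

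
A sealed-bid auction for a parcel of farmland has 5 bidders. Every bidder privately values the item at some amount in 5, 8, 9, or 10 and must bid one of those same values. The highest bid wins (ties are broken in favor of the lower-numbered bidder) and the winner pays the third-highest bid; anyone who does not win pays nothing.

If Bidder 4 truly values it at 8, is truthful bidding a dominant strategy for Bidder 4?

No

Consider the case where Bidder 1 bids 5, Bidder 2 bids 5, Bidder 3 bids 5 and Bidder 5 bids 9.
Truthful bid 8: loses, pays 0, utility 0.
Bid 9 instead: wins, pays 5, utility 8 - 5 = 3.
Since 3 > 0, bidding 9 is strictly better here, so truthful bidding is not dominant.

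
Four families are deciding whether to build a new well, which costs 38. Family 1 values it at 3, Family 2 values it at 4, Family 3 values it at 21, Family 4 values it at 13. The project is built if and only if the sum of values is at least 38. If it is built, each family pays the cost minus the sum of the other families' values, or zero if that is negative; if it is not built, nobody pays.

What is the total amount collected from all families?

Total value 41 ≥ cost 38, so it is built.
Family 1: others sum to 38; max(0, 38 - 38) = 0.
Family 2: others sum to 37; max(0, 38 - 37) = 1.
Family 3: others sum to 20; max(0, 38 - 20) = 18.
Family 4: others sum to 28; max(0, 38 - 28) = 10.
Total collected = 0 + 1 + 18 + 10 = 29.

29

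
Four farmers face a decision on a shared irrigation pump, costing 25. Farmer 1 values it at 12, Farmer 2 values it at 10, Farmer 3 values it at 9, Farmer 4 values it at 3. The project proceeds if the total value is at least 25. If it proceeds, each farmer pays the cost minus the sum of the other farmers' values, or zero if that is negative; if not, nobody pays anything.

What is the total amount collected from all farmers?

4

Total value 34 ≥ cost 25, so it is built.
Farmer 1: others sum to 22; max(0, 25 - 22) = 3.
Farmer 2: others sum to 24; max(0, 25 - 24) = 1.
Farmer 3: others sum to 25; max(0, 25 - 25) = 0.
Farmer 4: others sum to 31; max(0, 25 - 31) = 0.
Total collected = 3 + 1 + 0 + 0 = 4.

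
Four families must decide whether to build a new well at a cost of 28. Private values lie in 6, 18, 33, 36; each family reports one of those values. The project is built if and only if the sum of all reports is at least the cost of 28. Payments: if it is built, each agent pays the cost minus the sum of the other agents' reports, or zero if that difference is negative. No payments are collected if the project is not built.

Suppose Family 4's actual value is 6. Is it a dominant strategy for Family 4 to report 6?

Yes

Check each profile of the others' reports and compare truth against every alternative report.
Others report (6, 6, 6): truth gives 0, best alternative gives -4.
Others report (6, 6, 18): truth gives 6, best alternative gives 6.
Others report (6, 6, 33): truth gives 6, best alternative gives 6.
Others report (6, 6, 36): truth gives 6, best alternative gives 6.
Others report (6, 18, 6): truth gives 6, best alternative gives 6.
Others report (6, 18, 18): truth gives 6, best alternative gives 6.
(Remaining 58 profiles checked similarly; truth is weakly best in each.)
In every case the truthful report is at least as good as any alternative, so it is a dominant strategy.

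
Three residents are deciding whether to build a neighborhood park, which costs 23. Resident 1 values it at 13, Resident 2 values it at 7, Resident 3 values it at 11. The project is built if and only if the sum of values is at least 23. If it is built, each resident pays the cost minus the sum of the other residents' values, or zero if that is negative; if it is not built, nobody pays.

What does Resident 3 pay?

Total value 31 ≥ cost 23, so the project is built.
The other residents' values sum to 20.
Cost minus that sum is 23 - 20 = 3.

3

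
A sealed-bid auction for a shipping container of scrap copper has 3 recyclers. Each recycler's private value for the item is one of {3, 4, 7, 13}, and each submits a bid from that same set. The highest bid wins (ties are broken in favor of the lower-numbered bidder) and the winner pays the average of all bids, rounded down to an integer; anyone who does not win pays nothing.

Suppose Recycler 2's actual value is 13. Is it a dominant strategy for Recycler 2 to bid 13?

Consider the case where Recycler 1 bids 3 and Recycler 3 bids 3.
Truthful bid 13: wins, pays 6, utility 13 - 6 = 7.
Bid 4 instead: wins, pays 3, utility 13 - 3 = 10.
Since 10 > 7, bidding 4 is strictly better here, so truthful bidding is not dominant.

No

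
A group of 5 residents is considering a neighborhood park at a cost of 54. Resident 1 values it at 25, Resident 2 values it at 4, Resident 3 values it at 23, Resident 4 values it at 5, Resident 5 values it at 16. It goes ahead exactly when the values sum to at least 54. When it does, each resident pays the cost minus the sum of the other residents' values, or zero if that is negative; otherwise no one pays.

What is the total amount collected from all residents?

10

Total value 73 ≥ cost 54, so it is built.
Resident 1: others sum to 48; max(0, 54 - 48) = 6.
Resident 2: others sum to 69; max(0, 54 - 69) = 0.
Resident 3: others sum to 50; max(0, 54 - 50) = 4.
Resident 4: others sum to 68; max(0, 54 - 68) = 0.
Resident 5: others sum to 57; max(0, 54 - 57) = 0.
Total collected = 6 + 0 + 4 + 0 + 0 = 10.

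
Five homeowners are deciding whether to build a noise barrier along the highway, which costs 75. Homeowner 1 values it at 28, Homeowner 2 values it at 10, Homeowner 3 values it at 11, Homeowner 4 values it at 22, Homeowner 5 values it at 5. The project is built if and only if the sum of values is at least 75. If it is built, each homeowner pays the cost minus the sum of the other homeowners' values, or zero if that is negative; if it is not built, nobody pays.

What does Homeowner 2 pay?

Total value 76 ≥ cost 75, so the project is built.
The other homeowners' values sum to 66.
Cost minus that sum is 75 - 66 = 9.

9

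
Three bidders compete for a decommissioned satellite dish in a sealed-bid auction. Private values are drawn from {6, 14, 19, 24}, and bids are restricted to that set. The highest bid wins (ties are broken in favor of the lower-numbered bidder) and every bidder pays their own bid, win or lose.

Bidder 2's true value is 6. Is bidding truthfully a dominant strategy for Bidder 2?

Check each profile of the others' bids and compare truth against every alternative bid.
Others bid (6, 24): truth gives -6, best alternative gives -14.
Others bid (14, 24): truth gives -6, best alternative gives -14.
Others bid (19, 6): truth gives -6, best alternative gives -14.
Others bid (19, 14): truth gives -6, best alternative gives -14.
Others bid (19, 19): truth gives -6, best alternative gives -14.
Others bid (19, 24): truth gives -6, best alternative gives -14.
(Remaining 10 profiles checked similarly; truth is weakly best in each.)
In every case the truthful bid is at least as good as any alternative, so it is a dominant strategy.

Yes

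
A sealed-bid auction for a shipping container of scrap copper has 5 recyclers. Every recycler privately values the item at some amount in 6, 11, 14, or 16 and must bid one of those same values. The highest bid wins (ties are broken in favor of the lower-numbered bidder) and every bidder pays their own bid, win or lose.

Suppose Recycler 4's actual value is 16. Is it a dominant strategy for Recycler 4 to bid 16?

Consider the case where Recycler 1 bids 6, Recycler 2 bids 6, Recycler 3 bids 6 and Recycler 5 bids 6.
Truthful bid 16: wins, pays 16, utility 16 - 16 = 0.
Bid 11 instead: wins, pays 11, utility 16 - 11 = 5.
Since 5 > 0, bidding 11 is strictly better here, so truthful bidding is not dominant.

No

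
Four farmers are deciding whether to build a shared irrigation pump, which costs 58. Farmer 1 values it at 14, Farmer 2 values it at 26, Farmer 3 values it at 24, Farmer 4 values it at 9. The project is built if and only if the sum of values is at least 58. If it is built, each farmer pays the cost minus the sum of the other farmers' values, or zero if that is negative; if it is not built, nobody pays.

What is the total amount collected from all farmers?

20

Total value 73 ≥ cost 58, so it is built.
Farmer 1: others sum to 59; max(0, 58 - 59) = 0.
Farmer 2: others sum to 47; max(0, 58 - 47) = 11.
Farmer 3: others sum to 49; max(0, 58 - 49) = 9.
Farmer 4: others sum to 64; max(0, 58 - 64) = 0.
Total collected = 0 + 11 + 9 + 0 = 20.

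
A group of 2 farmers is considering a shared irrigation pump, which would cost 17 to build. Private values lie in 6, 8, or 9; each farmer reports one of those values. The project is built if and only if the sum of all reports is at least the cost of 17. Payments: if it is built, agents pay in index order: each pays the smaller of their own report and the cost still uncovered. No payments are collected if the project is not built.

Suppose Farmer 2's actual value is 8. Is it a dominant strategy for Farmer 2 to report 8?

Check each profile of the others' reports and compare truth against every alternative report.
Others report (6): truth gives 0, best alternative gives 0.
Others report (8): truth gives 0, best alternative gives 0.
Others report (9): truth gives 0, best alternative gives 0.
In every case the truthful report is at least as good as any alternative, so it is a dominant strategy.

Yes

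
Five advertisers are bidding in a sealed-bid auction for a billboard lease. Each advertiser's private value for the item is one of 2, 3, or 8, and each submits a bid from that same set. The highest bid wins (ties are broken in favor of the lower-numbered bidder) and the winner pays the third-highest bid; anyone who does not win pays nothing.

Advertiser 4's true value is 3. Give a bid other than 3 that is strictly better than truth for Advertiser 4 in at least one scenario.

Suppose Advertiser 1 bids 2, Advertiser 2 bids 2, Advertiser 3 bids 2 and Advertiser 5 bids 8.
Bid 3: loses, pays 0, utility 0.
Bid 8: wins, pays 2, utility 3 - 2 = 1.
So bidding 8 beats truth here (1 > 0).

8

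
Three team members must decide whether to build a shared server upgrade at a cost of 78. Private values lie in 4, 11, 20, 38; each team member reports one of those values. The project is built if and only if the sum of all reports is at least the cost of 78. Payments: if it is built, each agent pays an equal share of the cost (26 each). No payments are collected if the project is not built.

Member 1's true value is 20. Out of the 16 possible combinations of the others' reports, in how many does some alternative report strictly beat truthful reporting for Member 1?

Others report (20, 38): truth gives -6; report 4 gives 0 > -6. Violating.
Others report (38, 20): truth gives -6; report 4 gives 0 > -6. Violating.
Others report (4, 4): truth gives 0; no alternative beats it.
Others report (4, 11): truth gives 0; no alternative beats it.
(Checking all 16 profiles: 2 have a profitable deviation, 14 do not.)

2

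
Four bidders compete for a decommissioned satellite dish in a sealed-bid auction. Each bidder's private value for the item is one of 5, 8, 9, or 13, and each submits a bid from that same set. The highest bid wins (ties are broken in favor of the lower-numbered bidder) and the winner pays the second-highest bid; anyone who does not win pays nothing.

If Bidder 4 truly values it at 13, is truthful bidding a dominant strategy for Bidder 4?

Yes

Check each profile of the others' bids and compare truth against every alternative bid.
Others bid (5, 5, 9): truth gives 4, best alternative gives 0.
Others bid (5, 8, 9): truth gives 4, best alternative gives 0.
Others bid (5, 9, 5): truth gives 4, best alternative gives 0.
Others bid (5, 9, 8): truth gives 4, best alternative gives 0.
Others bid (5, 9, 9): truth gives 4, best alternative gives 0.
Others bid (8, 5, 9): truth gives 4, best alternative gives 0.
(Remaining 58 profiles checked similarly; truth is weakly best in each.)
In every case the truthful bid is at least as good as any alternative, so it is a dominant strategy.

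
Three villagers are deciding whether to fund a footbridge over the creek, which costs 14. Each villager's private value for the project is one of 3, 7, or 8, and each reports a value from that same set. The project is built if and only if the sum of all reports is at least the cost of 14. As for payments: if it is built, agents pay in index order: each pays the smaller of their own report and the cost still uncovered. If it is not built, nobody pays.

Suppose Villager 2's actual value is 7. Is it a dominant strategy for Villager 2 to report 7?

Consider the case where Villager 1 reports 3 and Villager 3 reports 8.
Truthful report 7: project built, pays 7, utility 7 - 7 = 0.
Report 3 instead: project built, pays 3, utility 7 - 3 = 4.
Since 4 > 0, reporting 3 is strictly better here, so truthful reporting is not dominant.

No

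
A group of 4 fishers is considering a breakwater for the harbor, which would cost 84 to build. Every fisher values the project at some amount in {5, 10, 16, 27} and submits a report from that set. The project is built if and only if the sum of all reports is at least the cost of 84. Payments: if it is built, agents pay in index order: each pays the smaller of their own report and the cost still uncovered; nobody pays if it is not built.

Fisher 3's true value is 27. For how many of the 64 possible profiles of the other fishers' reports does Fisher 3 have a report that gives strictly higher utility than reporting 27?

4

Others report (16, 27, 27): truth gives 0; report 16 gives 11 > 0. Violating.
Others report (27, 16, 27): truth gives 0; report 16 gives 11 > 0. Violating.
Others report (27, 27, 16): truth gives 0; report 16 gives 11 > 0. Violating.
Others report (27, 27, 27): truth gives 0; report 5 gives 22 > 0. Violating.
Others report (5, 5, 5): truth gives 0; no alternative beats it.
Others report (5, 5, 10): truth gives 0; no alternative beats it.
(Checking all 64 profiles: 4 have a profitable deviation, 60 do not.)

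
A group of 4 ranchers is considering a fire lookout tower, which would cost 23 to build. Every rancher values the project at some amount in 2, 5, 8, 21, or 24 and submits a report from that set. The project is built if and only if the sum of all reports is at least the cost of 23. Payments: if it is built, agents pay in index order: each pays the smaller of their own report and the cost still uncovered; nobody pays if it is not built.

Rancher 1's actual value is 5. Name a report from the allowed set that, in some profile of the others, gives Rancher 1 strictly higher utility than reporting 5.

Suppose Rancher 2 reports 2, Rancher 3 reports 2 and Rancher 4 reports 21.
Report 5: project built, pays 5, utility 5 - 5 = 0.
Report 2: project built, pays 2, utility 5 - 2 = 3.
So reporting 2 beats truth here (3 > 0).

2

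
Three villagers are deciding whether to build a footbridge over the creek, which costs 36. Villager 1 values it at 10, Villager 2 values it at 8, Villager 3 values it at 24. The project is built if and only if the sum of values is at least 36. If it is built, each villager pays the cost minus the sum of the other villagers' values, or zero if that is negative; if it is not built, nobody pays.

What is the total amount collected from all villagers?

24

Total value 42 ≥ cost 36, so it is built.
Villager 1: others sum to 32; max(0, 36 - 32) = 4.
Villager 2: others sum to 34; max(0, 36 - 34) = 2.
Villager 3: others sum to 18; max(0, 36 - 18) = 18.
Total collected = 4 + 2 + 18 = 24.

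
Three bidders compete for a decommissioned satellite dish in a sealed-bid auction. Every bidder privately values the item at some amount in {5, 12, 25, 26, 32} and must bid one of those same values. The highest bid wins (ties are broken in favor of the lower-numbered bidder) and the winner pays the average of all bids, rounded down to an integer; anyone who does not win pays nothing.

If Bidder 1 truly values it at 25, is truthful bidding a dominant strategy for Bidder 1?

Consider the case where Bidder 2 bids 5 and Bidder 3 bids 5.
Truthful bid 25: wins, pays 11, utility 25 - 11 = 14.
Bid 5 instead: wins, pays 5, utility 25 - 5 = 20.
Since 20 > 14, bidding 5 is strictly better here, so truthful bidding is not dominant.

No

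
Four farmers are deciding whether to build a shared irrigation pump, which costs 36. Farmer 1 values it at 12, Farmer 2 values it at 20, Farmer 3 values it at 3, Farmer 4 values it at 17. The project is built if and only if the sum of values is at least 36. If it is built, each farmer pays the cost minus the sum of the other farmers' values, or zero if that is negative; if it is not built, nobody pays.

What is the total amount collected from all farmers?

Total value 52 ≥ cost 36, so it is built.
Farmer 1: others sum to 40; max(0, 36 - 40) = 0.
Farmer 2: others sum to 32; max(0, 36 - 32) = 4.
Farmer 3: others sum to 49; max(0, 36 - 49) = 0.
Farmer 4: others sum to 35; max(0, 36 - 35) = 1.
Total collected = 0 + 4 + 0 + 1 = 5.

5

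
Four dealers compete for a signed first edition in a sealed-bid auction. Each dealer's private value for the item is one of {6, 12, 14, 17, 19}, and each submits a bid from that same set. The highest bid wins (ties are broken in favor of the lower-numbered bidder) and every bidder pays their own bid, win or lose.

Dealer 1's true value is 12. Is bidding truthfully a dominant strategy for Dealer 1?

Consider the case where Dealer 2 bids 6, Dealer 3 bids 6 and Dealer 4 bids 6.
Truthful bid 12: wins, pays 12, utility 12 - 12 = 0.
Bid 6 instead: wins, pays 6, utility 12 - 6 = 6.
Since 6 > 0, bidding 6 is strictly better here, so truthful bidding is not dominant.

No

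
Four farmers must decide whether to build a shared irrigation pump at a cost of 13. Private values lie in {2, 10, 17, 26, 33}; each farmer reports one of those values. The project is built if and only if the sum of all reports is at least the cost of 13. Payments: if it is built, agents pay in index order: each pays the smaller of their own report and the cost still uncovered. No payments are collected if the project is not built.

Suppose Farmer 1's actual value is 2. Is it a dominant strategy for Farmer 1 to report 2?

Yes

Check each profile of the others' reports and compare truth against every alternative report.
Others report (2, 2, 2): truth gives 0, best alternative gives -8.
Others report (2, 2, 10): truth gives 0, best alternative gives -8.
Others report (2, 2, 17): truth gives 0, best alternative gives -8.
Others report (2, 2, 26): truth gives 0, best alternative gives -8.
Others report (2, 2, 33): truth gives 0, best alternative gives -8.
Others report (2, 10, 2): truth gives 0, best alternative gives -8.
(Remaining 119 profiles checked similarly; truth is weakly best in each.)
In every case the truthful report is at least as good as any alternative, so it is a dominant strategy.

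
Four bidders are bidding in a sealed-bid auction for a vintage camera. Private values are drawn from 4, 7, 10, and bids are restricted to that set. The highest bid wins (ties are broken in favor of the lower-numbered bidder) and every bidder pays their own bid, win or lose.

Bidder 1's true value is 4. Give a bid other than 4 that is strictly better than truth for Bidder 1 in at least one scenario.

Suppose Bidder 2 bids 4, Bidder 3 bids 4 and Bidder 4 bids 7.
Bid 4: loses but pays 4, utility -4.
Bid 7: wins, pays 7, utility 4 - 7 = -3.
So bidding 7 beats truth here (-3 > -4).

7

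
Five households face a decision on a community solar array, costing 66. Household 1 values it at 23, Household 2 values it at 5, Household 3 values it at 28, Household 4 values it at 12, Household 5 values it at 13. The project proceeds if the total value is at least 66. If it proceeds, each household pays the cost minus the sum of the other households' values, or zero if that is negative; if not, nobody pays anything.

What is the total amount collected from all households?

Total value 81 ≥ cost 66, so it is built.
Household 1: others sum to 58; max(0, 66 - 58) = 8.
Household 2: others sum to 76; max(0, 66 - 76) = 0.
Household 3: others sum to 53; max(0, 66 - 53) = 13.
Household 4: others sum to 69; max(0, 66 - 69) = 0.
Household 5: others sum to 68; max(0, 66 - 68) = 0.
Total collected = 8 + 0 + 13 + 0 + 0 = 21.

21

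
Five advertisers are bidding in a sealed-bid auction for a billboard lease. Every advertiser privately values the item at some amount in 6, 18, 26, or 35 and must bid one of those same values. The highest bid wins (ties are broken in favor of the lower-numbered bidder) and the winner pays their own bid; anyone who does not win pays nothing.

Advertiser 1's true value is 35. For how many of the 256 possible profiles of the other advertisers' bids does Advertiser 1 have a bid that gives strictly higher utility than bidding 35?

Others bid (6, 6, 6, 6): truth gives 0; bid 6 gives 29 > 0. Violating.
Others bid (6, 6, 6, 18): truth gives 0; bid 18 gives 17 > 0. Violating.
Others bid (6, 6, 6, 26): truth gives 0; bid 26 gives 9 > 0. Violating.
Others bid (6, 6, 18, 6): truth gives 0; bid 18 gives 17 > 0. Violating.
Others bid (6, 6, 6, 35): truth gives 0; no alternative beats it.
Others bid (6, 6, 18, 35): truth gives 0; no alternative beats it.
(Checking all 256 profiles: 81 have a profitable deviation, 175 do not.)

81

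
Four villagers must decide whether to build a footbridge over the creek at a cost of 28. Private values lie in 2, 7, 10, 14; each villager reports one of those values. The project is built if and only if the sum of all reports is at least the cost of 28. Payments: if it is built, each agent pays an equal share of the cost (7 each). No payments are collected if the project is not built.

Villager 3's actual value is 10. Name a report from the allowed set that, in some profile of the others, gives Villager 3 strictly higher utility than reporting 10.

Suppose Villager 1 reports 2, Villager 2 reports 2 and Villager 4 reports 10.
Report 10: project not built, utility 0.
Report 14: project built, pays 7, utility 10 - 7 = 3.
So reporting 14 beats truth here (3 > 0).

14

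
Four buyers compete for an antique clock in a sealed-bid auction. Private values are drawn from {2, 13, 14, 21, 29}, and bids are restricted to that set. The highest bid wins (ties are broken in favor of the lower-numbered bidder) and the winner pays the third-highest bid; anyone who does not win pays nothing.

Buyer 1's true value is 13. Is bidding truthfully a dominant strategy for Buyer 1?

Consider the case where Buyer 2 bids 2, Buyer 3 bids 2 and Buyer 4 bids 14.
Truthful bid 13: loses, pays 0, utility 0.
Bid 14 instead: wins, pays 2, utility 13 - 2 = 11.
Since 11 > 0, bidding 14 is strictly better here, so truthful bidding is not dominant.

No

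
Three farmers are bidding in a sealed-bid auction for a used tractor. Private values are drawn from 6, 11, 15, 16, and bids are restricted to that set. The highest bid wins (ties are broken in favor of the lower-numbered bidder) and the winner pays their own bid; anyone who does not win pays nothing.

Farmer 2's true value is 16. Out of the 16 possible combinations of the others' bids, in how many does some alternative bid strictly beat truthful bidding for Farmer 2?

Others bid (6, 6): truth gives 0; bid 11 gives 5 > 0. Violating.
Others bid (6, 11): truth gives 0; bid 11 gives 5 > 0. Violating.
Others bid (6, 15): truth gives 0; bid 15 gives 1 > 0. Violating.
Others bid (11, 6): truth gives 0; bid 15 gives 1 > 0. Violating.
Others bid (6, 16): truth gives 0; no alternative beats it.
Others bid (11, 16): truth gives 0; no alternative beats it.
(Checking all 16 profiles: 6 have a profitable deviation, 10 do not.)

6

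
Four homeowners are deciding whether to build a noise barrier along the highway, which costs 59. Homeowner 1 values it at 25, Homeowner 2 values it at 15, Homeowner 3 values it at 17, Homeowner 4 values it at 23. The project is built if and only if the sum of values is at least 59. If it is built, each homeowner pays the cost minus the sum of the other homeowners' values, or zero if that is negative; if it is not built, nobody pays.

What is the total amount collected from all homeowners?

6

Total value 80 ≥ cost 59, so it is built.
Homeowner 1: others sum to 55; max(0, 59 - 55) = 4.
Homeowner 2: others sum to 65; max(0, 59 - 65) = 0.
Homeowner 3: others sum to 63; max(0, 59 - 63) = 0.
Homeowner 4: others sum to 57; max(0, 59 - 57) = 2.
Total collected = 4 + 0 + 0 + 2 = 6.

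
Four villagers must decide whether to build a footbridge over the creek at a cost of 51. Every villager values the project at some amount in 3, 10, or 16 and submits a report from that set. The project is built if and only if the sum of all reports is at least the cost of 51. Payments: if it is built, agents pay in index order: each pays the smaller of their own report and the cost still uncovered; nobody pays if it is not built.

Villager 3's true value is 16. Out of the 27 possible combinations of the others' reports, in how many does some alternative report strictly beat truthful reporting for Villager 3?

Others report (10, 16, 16): truth gives 0; report 10 gives 6 > 0. Violating.
Others report (16, 10, 16): truth gives 0; report 10 gives 6 > 0. Violating.
Others report (16, 16, 10): truth gives 0; report 10 gives 6 > 0. Violating.
Others report (16, 16, 16): truth gives 0; report 3 gives 13 > 0. Violating.
Others report (3, 3, 3): truth gives 0; no alternative beats it.
Others report (3, 3, 10): truth gives 0; no alternative beats it.
(Checking all 27 profiles: 4 have a profitable deviation, 23 do not.)

4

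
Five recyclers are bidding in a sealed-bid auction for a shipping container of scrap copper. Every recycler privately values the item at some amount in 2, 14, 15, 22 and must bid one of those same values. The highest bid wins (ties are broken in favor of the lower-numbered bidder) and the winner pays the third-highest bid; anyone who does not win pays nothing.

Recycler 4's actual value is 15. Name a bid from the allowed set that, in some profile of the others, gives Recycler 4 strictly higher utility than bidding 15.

Suppose Recycler 1 bids 2, Recycler 2 bids 2, Recycler 3 bids 2 and Recycler 5 bids 22.
Bid 15: loses, pays 0, utility 0.
Bid 22: wins, pays 2, utility 15 - 2 = 13.
So bidding 22 beats truth here (13 > 0).

22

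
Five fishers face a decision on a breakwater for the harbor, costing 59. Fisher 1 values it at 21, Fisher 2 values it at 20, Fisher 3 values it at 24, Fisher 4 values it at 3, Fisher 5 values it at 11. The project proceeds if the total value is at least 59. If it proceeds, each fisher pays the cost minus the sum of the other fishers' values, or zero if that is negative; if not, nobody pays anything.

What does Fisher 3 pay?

4

Total value 79 ≥ cost 59, so the project is built.
The other fishers' values sum to 55.
Cost minus that sum is 59 - 55 = 4.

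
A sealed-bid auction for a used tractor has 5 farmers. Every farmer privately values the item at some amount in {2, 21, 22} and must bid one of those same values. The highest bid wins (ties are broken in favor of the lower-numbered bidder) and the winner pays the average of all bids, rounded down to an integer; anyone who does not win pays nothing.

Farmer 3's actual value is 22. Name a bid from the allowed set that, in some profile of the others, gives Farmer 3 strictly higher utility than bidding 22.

21

Suppose Farmer 1 bids 2, Farmer 2 bids 2, Farmer 4 bids 2 and Farmer 5 bids 2.
Bid 22: wins, pays 6, utility 22 - 6 = 16.
Bid 21: wins, pays 5, utility 22 - 5 = 17.
So bidding 21 beats truth here (17 > 16).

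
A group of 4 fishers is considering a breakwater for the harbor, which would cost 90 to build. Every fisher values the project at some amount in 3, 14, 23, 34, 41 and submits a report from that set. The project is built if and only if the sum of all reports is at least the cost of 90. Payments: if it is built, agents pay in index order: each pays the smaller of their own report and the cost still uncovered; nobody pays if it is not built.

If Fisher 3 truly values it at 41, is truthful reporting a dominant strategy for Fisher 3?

Consider the case where Fisher 1 reports 3, Fisher 2 reports 14 and Fisher 4 reports 41.
Truthful report 41: project built, pays 41, utility 41 - 41 = 0.
Report 34 instead: project built, pays 34, utility 41 - 34 = 7.
Since 7 > 0, reporting 34 is strictly better here, so truthful reporting is not dominant.

No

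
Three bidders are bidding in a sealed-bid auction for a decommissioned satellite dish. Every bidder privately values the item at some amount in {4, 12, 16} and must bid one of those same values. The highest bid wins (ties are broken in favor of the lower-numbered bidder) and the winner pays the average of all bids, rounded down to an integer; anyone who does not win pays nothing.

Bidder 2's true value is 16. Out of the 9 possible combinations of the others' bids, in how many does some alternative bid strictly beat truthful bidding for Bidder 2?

2

Others bid (4, 4): truth gives 8; bid 12 gives 10 > 8. Violating.
Others bid (4, 12): truth gives 6; bid 12 gives 7 > 6. Violating.
Others bid (4, 16): truth gives 4; no alternative beats it.
Others bid (12, 4): truth gives 6; no alternative beats it.
(Checking all 9 profiles: 2 have a profitable deviation, 7 do not.)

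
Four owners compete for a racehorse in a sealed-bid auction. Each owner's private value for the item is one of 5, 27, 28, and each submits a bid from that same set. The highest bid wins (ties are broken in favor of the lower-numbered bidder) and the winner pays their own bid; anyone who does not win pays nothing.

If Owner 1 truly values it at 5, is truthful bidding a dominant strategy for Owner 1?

Yes

Check each profile of the others' bids and compare truth against every alternative bid.
Others bid (5, 5, 5): truth gives 0, best alternative gives -22.
Others bid (5, 5, 27): truth gives 0, best alternative gives -22.
Others bid (5, 27, 5): truth gives 0, best alternative gives -22.
Others bid (5, 27, 27): truth gives 0, best alternative gives -22.
Others bid (27, 5, 5): truth gives 0, best alternative gives -22.
Others bid (27, 5, 27): truth gives 0, best alternative gives -22.
(Remaining 21 profiles checked similarly; truth is weakly best in each.)
In every case the truthful bid is at least as good as any alternative, so it is a dominant strategy.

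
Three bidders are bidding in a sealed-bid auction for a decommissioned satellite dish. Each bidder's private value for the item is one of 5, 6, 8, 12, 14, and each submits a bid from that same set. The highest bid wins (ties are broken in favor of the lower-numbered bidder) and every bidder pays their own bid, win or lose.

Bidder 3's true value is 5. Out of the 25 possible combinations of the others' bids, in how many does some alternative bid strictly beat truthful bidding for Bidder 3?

4

Others bid (5, 5): truth gives -5; bid 6 gives -1 > -5. Violating.
Others bid (5, 6): truth gives -5; bid 8 gives -3 > -5. Violating.
Others bid (6, 5): truth gives -5; bid 8 gives -3 > -5. Violating.
Others bid (6, 6): truth gives -5; bid 8 gives -3 > -5. Violating.
Others bid (5, 8): truth gives -5; no alternative beats it.
Others bid (5, 12): truth gives -5; no alternative beats it.
(Checking all 25 profiles: 4 have a profitable deviation, 21 do not.)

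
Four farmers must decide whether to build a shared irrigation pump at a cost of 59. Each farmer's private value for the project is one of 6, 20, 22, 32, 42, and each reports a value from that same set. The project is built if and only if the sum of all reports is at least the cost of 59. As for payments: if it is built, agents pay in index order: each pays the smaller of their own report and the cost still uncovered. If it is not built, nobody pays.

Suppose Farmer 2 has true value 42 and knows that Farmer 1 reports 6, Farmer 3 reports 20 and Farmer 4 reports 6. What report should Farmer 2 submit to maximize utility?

Report 6: project not built, utility 0.
Report 20: project not built, utility 0.
Report 22: project not built, utility 0.
Report 32: project built, pays 32, utility 42 - 32 = 10.
Report 42: project built, pays 42, utility 42 - 42 = 0.
The best choice is 32 with utility 10.

32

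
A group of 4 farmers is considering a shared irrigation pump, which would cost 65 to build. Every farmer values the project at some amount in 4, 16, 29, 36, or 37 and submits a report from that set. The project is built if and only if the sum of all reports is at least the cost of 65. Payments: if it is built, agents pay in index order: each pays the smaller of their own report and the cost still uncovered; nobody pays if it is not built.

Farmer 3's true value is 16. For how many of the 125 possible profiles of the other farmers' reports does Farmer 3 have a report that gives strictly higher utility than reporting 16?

50

Others report (4, 29, 29): truth gives 0; report 4 gives 12 > 0. Violating.
Others report (4, 29, 36): truth gives 0; report 4 gives 12 > 0. Violating.
Others report (4, 29, 37): truth gives 0; report 4 gives 12 > 0. Violating.
Others report (4, 36, 29): truth gives 0; report 4 gives 12 > 0. Violating.
Others report (4, 4, 4): truth gives 0; no alternative beats it.
Others report (4, 4, 16): truth gives 0; no alternative beats it.
(Checking all 125 profiles: 50 have a profitable deviation, 75 do not.)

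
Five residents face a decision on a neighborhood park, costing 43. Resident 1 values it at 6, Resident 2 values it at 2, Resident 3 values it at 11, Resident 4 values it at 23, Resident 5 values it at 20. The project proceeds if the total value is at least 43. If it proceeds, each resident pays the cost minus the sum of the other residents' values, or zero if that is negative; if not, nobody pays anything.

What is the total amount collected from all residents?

5

Total value 62 ≥ cost 43, so it is built.
Resident 1: others sum to 56; max(0, 43 - 56) = 0.
Resident 2: others sum to 60; max(0, 43 - 60) = 0.
Resident 3: others sum to 51; max(0, 43 - 51) = 0.
Resident 4: others sum to 39; max(0, 43 - 39) = 4.
Resident 5: others sum to 42; max(0, 43 - 42) = 1.
Total collected = 0 + 0 + 0 + 4 + 1 = 5.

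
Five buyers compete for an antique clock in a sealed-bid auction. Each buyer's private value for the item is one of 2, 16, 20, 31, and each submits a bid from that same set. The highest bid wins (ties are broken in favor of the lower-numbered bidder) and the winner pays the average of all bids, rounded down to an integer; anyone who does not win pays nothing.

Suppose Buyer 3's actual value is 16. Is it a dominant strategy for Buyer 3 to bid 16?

Consider the case where Buyer 1 bids 2, Buyer 2 bids 2, Buyer 4 bids 2 and Buyer 5 bids 20.
Truthful bid 16: loses, pays 0, utility 0.
Bid 20 instead: wins, pays 9, utility 16 - 9 = 7.
Since 7 > 0, bidding 20 is strictly better here, so truthful bidding is not dominant.

No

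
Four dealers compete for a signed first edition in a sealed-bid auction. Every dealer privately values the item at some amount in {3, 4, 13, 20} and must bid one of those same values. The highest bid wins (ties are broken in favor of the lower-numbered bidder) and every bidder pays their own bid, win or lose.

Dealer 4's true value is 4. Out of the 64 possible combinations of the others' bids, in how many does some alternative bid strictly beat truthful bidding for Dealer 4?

63

Others bid (3, 3, 4): truth gives -4; bid 3 gives -3 > -4. Violating.
Others bid (3, 3, 13): truth gives -4; bid 3 gives -3 > -4. Violating.
Others bid (3, 3, 20): truth gives -4; bid 3 gives -3 > -4. Violating.
Others bid (3, 4, 3): truth gives -4; bid 3 gives -3 > -4. Violating.
Others bid (3, 3, 3): truth gives 0; no alternative beats it.
(Checking all 64 profiles: 63 have a profitable deviation, 1 does not.)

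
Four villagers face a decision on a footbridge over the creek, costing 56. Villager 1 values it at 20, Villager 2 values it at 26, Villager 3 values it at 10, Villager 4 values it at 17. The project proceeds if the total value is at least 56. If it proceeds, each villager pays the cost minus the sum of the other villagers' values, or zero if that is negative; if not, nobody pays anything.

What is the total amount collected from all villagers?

Total value 73 ≥ cost 56, so it is built.
Villager 1: others sum to 53; max(0, 56 - 53) = 3.
Villager 2: others sum to 47; max(0, 56 - 47) = 9.
Villager 3: others sum to 63; max(0, 56 - 63) = 0.
Villager 4: others sum to 56; max(0, 56 - 56) = 0.
Total collected = 3 + 9 + 0 + 0 = 12.

12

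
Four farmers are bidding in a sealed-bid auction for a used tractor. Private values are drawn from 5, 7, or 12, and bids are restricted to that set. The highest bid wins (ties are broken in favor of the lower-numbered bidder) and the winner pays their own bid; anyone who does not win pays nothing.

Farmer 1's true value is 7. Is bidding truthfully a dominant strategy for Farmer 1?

Consider the case where Farmer 2 bids 5, Farmer 3 bids 5 and Farmer 4 bids 5.
Truthful bid 7: wins, pays 7, utility 7 - 7 = 0.
Bid 5 instead: wins, pays 5, utility 7 - 5 = 2.
Since 2 > 0, bidding 5 is strictly better here, so truthful bidding is not dominant.

No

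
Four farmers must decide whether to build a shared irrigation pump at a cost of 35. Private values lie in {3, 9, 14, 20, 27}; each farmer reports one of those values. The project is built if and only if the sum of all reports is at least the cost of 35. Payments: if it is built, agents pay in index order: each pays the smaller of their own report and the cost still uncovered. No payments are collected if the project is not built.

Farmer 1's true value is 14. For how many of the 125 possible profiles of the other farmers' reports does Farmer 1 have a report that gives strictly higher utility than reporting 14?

115

Others report (3, 3, 20): truth gives 0; report 9 gives 5 > 0. Violating.
Others report (3, 3, 27): truth gives 0; report 3 gives 11 > 0. Violating.
Others report (3, 9, 14): truth gives 0; report 9 gives 5 > 0. Violating.
Others report (3, 9, 20): truth gives 0; report 3 gives 11 > 0. Violating.
Others report (3, 3, 3): truth gives 0; no alternative beats it.
Others report (3, 3, 9): truth gives 0; no alternative beats it.
(Checking all 125 profiles: 115 have a profitable deviation, 10 do not.)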